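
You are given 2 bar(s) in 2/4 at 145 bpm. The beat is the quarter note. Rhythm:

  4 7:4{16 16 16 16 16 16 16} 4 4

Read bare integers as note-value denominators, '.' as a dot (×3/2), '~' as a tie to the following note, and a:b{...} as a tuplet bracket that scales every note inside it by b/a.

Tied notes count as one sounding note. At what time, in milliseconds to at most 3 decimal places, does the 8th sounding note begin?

1. 0.0ms @ 0 + 413.793ms (1)
2. 413.793ms @ 1 + 59.113ms (1/7)
3. 472.906ms @ 8/7 + 59.113ms (1/7)
4. 532.02ms @ 9/7 + 59.113ms (1/7)
5. 591.133ms @ 10/7 + 59.113ms (1/7)
6. 650.246ms @ 11/7 + 59.113ms (1/7)
7. 709.36ms @ 12/7 + 59.113ms (1/7)
8. 768.473ms @ 13/7 + 59.113ms (1/7)
9. 827.586ms @ 2 + 413.793ms (1)
10. 1241.379ms @ 3 + 413.793ms (1)

note 8 onset = 13/7b = 768.473ms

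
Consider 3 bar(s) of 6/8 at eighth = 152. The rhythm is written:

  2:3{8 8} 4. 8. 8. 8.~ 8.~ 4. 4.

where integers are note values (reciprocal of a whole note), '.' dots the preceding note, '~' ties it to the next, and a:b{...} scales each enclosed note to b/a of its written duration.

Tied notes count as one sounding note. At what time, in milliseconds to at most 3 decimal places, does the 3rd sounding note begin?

note 3 onset = 3b = 1184.211ms

1. 0.0ms @ 0 + 592.105ms (3/2)
2. 592.105ms @ 3/2 + 592.105ms (3/2)
3. 1184.211ms @ 3 + 1184.211ms (3)
4. 2368.421ms @ 6 + 592.105ms (3/2)
5. 2960.526ms @ 15/2 + 592.105ms (3/2)
6. 3552.632ms @ 9 + 2368.421ms (6)
7. 5921.053ms @ 15 + 1184.211ms (3)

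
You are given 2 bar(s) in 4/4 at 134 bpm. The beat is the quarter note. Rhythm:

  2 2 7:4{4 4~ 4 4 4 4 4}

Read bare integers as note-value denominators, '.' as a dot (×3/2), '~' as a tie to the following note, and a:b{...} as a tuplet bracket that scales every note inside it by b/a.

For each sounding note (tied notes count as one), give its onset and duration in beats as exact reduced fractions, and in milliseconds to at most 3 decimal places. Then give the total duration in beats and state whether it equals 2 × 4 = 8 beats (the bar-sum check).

1) 0.0ms=0b +895.522ms=2b
2) 895.522ms=2b +895.522ms=2b
3) 1791.045ms=4b +255.864ms=4/7b
4) 2046.908ms=32/7b +511.727ms=8/7b
5) 2558.635ms=40/7b +255.864ms=4/7b
6) 2814.499ms=44/7b +255.864ms=4/7b
7) 3070.362ms=48/7b +255.864ms=4/7b
8) 3326.226ms=52/7b +255.864ms=4/7b
Σ=8b of 8 (134bpm 4/4) — PASS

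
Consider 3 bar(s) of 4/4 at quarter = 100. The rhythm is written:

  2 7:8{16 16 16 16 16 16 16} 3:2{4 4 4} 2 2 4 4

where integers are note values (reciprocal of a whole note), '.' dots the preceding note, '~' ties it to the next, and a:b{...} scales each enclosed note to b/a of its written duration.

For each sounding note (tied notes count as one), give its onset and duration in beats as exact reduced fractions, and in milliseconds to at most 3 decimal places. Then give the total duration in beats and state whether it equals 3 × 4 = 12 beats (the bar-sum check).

1) 0.0ms=0b +1200.0ms=2b
2) 1200.0ms=2b +171.429ms=2/7b
3) 1371.429ms=16/7b +171.429ms=2/7b
4) 1542.857ms=18/7b +171.429ms=2/7b
5) 1714.286ms=20/7b +171.429ms=2/7b
6) 1885.714ms=22/7b +171.429ms=2/7b
7) 2057.143ms=24/7b +171.429ms=2/7b
8) 2228.571ms=26/7b +171.429ms=2/7b
9) 2400.0ms=4b +400.0ms=2/3b
10) 2800.0ms=14/3b +400.0ms=2/3b
11) 3200.0ms=16/3b +400.0ms=2/3b
12) 3600.0ms=6b +1200.0ms=2b
13) 4800.0ms=8b +1200.0ms=2b
14) 6000.0ms=10b +600.0ms=1b
15) 6600.0ms=11b +600.0ms=1b
Σ=12b of 12 (100bpm 4/4) — PASS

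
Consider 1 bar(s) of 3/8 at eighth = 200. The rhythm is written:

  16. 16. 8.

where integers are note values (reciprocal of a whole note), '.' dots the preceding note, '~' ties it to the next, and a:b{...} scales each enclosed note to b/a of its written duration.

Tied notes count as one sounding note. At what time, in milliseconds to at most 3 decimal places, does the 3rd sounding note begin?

1. 0.0ms @ 0 + 225.0ms (3/4)
2. 225.0ms @ 3/4 + 225.0ms (3/4)
3. 450.0ms @ 3/2 + 450.0ms (3/2)

note 3 onset = 3/2b = 450.0ms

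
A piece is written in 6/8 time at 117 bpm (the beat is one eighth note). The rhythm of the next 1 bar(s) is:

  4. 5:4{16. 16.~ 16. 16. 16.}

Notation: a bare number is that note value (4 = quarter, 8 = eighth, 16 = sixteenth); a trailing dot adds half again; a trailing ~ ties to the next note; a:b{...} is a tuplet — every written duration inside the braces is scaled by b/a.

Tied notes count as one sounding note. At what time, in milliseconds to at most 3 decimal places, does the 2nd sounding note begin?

note 2 onset = 3b = 1538.462ms

1. 0.0ms @ 0 + 1538.462ms (3)
2. 1538.462ms @ 3 + 307.692ms (3/5)
3. 1846.154ms @ 18/5 + 615.385ms (6/5)
4. 2461.538ms @ 24/5 + 307.692ms (3/5)
5. 2769.231ms @ 27/5 + 307.692ms (3/5)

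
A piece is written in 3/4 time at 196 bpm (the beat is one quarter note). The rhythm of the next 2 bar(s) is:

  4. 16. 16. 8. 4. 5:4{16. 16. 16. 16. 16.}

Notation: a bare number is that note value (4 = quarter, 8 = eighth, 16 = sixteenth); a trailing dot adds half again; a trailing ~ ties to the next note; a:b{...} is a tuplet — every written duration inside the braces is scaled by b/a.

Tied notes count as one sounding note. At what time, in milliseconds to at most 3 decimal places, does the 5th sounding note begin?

note 5 onset = 3b = 918.367ms

1. 0.0ms @ 0 + 459.184ms (3/2)
2. 459.184ms @ 3/2 + 114.796ms (3/8)
3. 573.98ms @ 15/8 + 114.796ms (3/8)
4. 688.776ms @ 9/4 + 229.592ms (3/4)
5. 918.367ms @ 3 + 459.184ms (3/2)
6. 1377.551ms @ 9/2 + 91.837ms (3/10)
7. 1469.388ms @ 24/5 + 91.837ms (3/10)
8. 1561.224ms @ 51/10 + 91.837ms (3/10)
9. 1653.061ms @ 27/5 + 91.837ms (3/10)
10. 1744.898ms @ 57/10 + 91.837ms (3/10)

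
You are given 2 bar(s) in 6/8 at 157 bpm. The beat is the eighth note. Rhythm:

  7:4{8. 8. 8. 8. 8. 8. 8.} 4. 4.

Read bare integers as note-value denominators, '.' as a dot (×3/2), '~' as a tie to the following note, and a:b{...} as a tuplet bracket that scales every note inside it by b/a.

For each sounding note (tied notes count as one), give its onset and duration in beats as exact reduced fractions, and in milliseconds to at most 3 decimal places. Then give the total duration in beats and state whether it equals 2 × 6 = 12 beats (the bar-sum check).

1) 0.0ms=0b +327.571ms=6/7b
2) 327.571ms=6/7b +327.571ms=6/7b
3) 655.141ms=12/7b +327.571ms=6/7b
4) 982.712ms=18/7b +327.571ms=6/7b
5) 1310.282ms=24/7b +327.571ms=6/7b
6) 1637.853ms=30/7b +327.571ms=6/7b
7) 1965.423ms=36/7b +327.571ms=6/7b
8) 2292.994ms=6b +1146.497ms=3b
9) 3439.49ms=9b +1146.497ms=3b
Σ=12b of 12 (157bpm 6/8) — PASS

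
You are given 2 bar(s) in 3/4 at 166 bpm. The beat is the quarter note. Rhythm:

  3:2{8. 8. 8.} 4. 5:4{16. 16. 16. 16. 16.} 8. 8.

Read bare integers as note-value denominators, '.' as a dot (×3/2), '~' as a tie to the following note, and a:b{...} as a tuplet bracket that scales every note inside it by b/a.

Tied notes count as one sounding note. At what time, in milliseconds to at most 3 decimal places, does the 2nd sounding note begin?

note 2 onset = 1/2b = 180.723ms

1. 0.0ms @ 0 + 180.723ms (1/2)
2. 180.723ms @ 1/2 + 180.723ms (1/2)
3. 361.446ms @ 1 + 180.723ms (1/2)
4. 542.169ms @ 3/2 + 542.169ms (3/2)
5. 1084.337ms @ 3 + 108.434ms (3/10)
6. 1192.771ms @ 33/10 + 108.434ms (3/10)
7. 1301.205ms @ 18/5 + 108.434ms (3/10)
8. 1409.639ms @ 39/10 + 108.434ms (3/10)
9. 1518.072ms @ 21/5 + 108.434ms (3/10)
10. 1626.506ms @ 9/2 + 271.084ms (3/4)
11. 1897.59ms @ 21/4 + 271.084ms (3/4)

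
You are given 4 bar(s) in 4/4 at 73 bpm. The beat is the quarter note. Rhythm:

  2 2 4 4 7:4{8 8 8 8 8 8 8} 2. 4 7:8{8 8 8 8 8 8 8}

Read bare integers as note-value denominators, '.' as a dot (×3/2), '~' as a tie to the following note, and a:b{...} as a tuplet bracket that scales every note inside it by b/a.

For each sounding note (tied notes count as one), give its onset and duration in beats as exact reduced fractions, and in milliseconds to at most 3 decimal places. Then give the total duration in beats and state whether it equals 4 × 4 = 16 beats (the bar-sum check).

1) 0.0ms=0b +1643.836ms=2b
2) 1643.836ms=2b +1643.836ms=2b
3) 3287.671ms=4b +821.918ms=1b
4) 4109.589ms=5b +821.918ms=1b
5) 4931.507ms=6b +234.834ms=2/7b
6) 5166.341ms=44/7b +234.834ms=2/7b
7) 5401.174ms=46/7b +234.834ms=2/7b
8) 5636.008ms=48/7b +234.834ms=2/7b
9) 5870.841ms=50/7b +234.834ms=2/7b
10) 6105.675ms=52/7b +234.834ms=2/7b
11) 6340.509ms=54/7b +234.834ms=2/7b
12) 6575.342ms=8b +2465.753ms=3b
13) 9041.096ms=11b +821.918ms=1b
14) 9863.014ms=12b +469.667ms=4/7b
15) 10332.681ms=88/7b +469.667ms=4/7b
16) 10802.348ms=92/7b +469.667ms=4/7b
17) 11272.016ms=96/7b +469.667ms=4/7b
18) 11741.683ms=100/7b +469.667ms=4/7b
19) 12211.35ms=104/7b +469.667ms=4/7b
20) 12681.018ms=108/7b +469.667ms=4/7b
Σ=16b of 16 (73bpm 4/4) — PASS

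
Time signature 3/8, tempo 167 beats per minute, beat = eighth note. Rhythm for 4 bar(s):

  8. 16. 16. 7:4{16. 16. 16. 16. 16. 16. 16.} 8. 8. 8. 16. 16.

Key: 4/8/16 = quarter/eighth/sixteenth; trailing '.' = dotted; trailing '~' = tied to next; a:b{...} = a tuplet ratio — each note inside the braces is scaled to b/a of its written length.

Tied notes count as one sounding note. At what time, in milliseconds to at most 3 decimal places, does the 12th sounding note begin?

note 12 onset = 15/2b = 2694.611ms

1. 0.0ms @ 0 + 538.922ms (3/2)
2. 538.922ms @ 3/2 + 269.461ms (3/4)
3. 808.383ms @ 9/4 + 269.461ms (3/4)
4. 1077.844ms @ 3 + 153.978ms (3/7)
5. 1231.822ms @ 24/7 + 153.978ms (3/7)
6. 1385.8ms @ 27/7 + 153.978ms (3/7)
7. 1539.778ms @ 30/7 + 153.978ms (3/7)
8. 1693.755ms @ 33/7 + 153.978ms (3/7)
9. 1847.733ms @ 36/7 + 153.978ms (3/7)
10. 2001.711ms @ 39/7 + 153.978ms (3/7)
11. 2155.689ms @ 6 + 538.922ms (3/2)
12. 2694.611ms @ 15/2 + 538.922ms (3/2)
13. 3233.533ms @ 9 + 538.922ms (3/2)
14. 3772.455ms @ 21/2 + 269.461ms (3/4)
15. 4041.916ms @ 45/4 + 269.461ms (3/4)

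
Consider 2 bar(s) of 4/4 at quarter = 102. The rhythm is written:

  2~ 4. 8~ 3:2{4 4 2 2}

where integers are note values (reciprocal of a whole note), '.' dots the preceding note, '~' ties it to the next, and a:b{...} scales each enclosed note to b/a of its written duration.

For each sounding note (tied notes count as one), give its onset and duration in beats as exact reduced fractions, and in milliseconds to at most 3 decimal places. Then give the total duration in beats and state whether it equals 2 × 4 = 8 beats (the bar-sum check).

1) 0.0ms=0b +2058.824ms=7/2b
2) 2058.824ms=7/2b +686.275ms=7/6b
3) 2745.098ms=14/3b +392.157ms=2/3b
4) 3137.255ms=16/3b +784.314ms=4/3b
5) 3921.569ms=20/3b +784.314ms=4/3b
Σ=8b of 8 (102bpm 4/4) — PASS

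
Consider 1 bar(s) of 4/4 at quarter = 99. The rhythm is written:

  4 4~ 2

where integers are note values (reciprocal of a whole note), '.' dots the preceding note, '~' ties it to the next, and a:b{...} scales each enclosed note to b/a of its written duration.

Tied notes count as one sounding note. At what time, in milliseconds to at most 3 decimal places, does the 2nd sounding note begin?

note 2 onset = 1b = 606.061ms

1. 0.0ms @ 0 + 606.061ms (1)
2. 606.061ms @ 1 + 1818.182ms (3)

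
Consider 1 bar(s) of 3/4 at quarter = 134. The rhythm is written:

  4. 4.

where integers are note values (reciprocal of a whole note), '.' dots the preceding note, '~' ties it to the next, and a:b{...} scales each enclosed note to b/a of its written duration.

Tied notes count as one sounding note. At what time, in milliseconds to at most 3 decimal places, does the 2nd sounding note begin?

note 2 onset = 3/2b = 671.642ms

1. 0.0ms @ 0 + 671.642ms (3/2)
2. 671.642ms @ 3/2 + 671.642ms (3/2)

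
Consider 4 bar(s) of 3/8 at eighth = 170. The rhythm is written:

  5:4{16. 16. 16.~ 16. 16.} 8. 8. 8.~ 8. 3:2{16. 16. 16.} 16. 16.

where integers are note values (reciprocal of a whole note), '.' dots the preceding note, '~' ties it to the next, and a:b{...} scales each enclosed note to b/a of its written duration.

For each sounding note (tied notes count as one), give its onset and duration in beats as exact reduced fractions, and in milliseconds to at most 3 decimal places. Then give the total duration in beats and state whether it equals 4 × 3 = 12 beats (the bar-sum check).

1) 0.0ms=0b +211.765ms=3/5b
2) 211.765ms=3/5b +211.765ms=3/5b
3) 423.529ms=6/5b +423.529ms=6/5b
4) 847.059ms=12/5b +211.765ms=3/5b
5) 1058.824ms=3b +529.412ms=3/2b
6) 1588.235ms=9/2b +529.412ms=3/2b
7) 2117.647ms=6b +1058.824ms=3b
8) 3176.471ms=9b +176.471ms=1/2b
9) 3352.941ms=19/2b +176.471ms=1/2b
10) 3529.412ms=10b +176.471ms=1/2b
11) 3705.882ms=21/2b +264.706ms=3/4b
12) 3970.588ms=45/4b +264.706ms=3/4b
Σ=12b of 12 (170bpm 3/8) — PASS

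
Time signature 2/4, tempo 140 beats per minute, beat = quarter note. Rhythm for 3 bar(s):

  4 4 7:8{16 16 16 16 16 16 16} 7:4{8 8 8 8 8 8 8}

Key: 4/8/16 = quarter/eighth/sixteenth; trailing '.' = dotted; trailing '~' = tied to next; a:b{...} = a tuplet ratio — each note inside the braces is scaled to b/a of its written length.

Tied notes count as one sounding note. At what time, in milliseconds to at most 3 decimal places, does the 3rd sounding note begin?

note 3 onset = 2b = 857.143ms

1. 0.0ms @ 0 + 428.571ms (1)
2. 428.571ms @ 1 + 428.571ms (1)
3. 857.143ms @ 2 + 122.449ms (2/7)
4. 979.592ms @ 16/7 + 122.449ms (2/7)
5. 1102.041ms @ 18/7 + 122.449ms (2/7)
6. 1224.49ms @ 20/7 + 122.449ms (2/7)
7. 1346.939ms @ 22/7 + 122.449ms (2/7)
8. 1469.388ms @ 24/7 + 122.449ms (2/7)
9. 1591.837ms @ 26/7 + 122.449ms (2/7)
10. 1714.286ms @ 4 + 122.449ms (2/7)
11. 1836.735ms @ 30/7 + 122.449ms (2/7)
12. 1959.184ms @ 32/7 + 122.449ms (2/7)
13. 2081.633ms @ 34/7 + 122.449ms (2/7)
14. 2204.082ms @ 36/7 + 122.449ms (2/7)
15. 2326.531ms @ 38/7 + 122.449ms (2/7)
16. 2448.98ms @ 40/7 + 122.449ms (2/7)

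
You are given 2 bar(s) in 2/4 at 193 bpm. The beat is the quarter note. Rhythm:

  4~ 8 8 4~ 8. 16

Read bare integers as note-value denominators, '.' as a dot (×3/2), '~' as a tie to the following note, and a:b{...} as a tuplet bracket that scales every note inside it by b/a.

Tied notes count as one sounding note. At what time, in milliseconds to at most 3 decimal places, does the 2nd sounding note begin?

note 2 onset = 3/2b = 466.321ms

1. 0.0ms @ 0 + 466.321ms (3/2)
2. 466.321ms @ 3/2 + 155.44ms (1/2)
3. 621.762ms @ 2 + 544.041ms (7/4)
4. 1165.803ms @ 15/4 + 77.72ms (1/4)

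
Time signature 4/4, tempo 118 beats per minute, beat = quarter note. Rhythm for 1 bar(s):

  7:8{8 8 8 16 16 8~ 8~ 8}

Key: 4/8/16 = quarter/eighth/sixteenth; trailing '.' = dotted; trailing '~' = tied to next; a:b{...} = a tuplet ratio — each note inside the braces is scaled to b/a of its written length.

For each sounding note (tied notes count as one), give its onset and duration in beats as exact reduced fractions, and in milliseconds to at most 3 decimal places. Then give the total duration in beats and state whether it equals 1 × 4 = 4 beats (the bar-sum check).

1) 0.0ms=0b +290.557ms=4/7b
2) 290.557ms=4/7b +290.557ms=4/7b
3) 581.114ms=8/7b +290.557ms=4/7b
4) 871.671ms=12/7b +145.278ms=2/7b
5) 1016.949ms=2b +145.278ms=2/7b
6) 1162.228ms=16/7b +871.671ms=12/7b
Σ=4b of 4 (118bpm 4/4) — PASS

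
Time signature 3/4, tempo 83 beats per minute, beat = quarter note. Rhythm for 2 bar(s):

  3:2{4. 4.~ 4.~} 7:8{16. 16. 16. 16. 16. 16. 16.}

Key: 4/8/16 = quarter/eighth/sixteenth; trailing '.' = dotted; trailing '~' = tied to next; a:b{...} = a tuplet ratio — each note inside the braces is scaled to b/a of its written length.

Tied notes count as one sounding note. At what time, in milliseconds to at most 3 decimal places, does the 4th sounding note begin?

1. 0.0ms @ 0 + 722.892ms (1)
2. 722.892ms @ 1 + 1755.594ms (17/7)
3. 2478.485ms @ 24/7 + 309.811ms (3/7)
4. 2788.296ms @ 27/7 + 309.811ms (3/7)
5. 3098.107ms @ 30/7 + 309.811ms (3/7)
6. 3407.917ms @ 33/7 + 309.811ms (3/7)
7. 3717.728ms @ 36/7 + 309.811ms (3/7)
8. 4027.539ms @ 39/7 + 309.811ms (3/7)

note 4 onset = 27/7b = 2788.296ms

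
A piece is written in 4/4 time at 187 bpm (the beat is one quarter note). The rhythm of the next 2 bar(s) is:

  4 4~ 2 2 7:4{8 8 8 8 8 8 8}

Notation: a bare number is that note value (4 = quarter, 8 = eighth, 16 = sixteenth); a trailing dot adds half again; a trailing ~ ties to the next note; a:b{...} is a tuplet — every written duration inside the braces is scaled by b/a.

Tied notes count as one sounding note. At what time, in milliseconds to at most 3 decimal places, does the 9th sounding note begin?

1. 0.0ms @ 0 + 320.856ms (1)
2. 320.856ms @ 1 + 962.567ms (3)
3. 1283.422ms @ 4 + 641.711ms (2)
4. 1925.134ms @ 6 + 91.673ms (2/7)
5. 2016.807ms @ 44/7 + 91.673ms (2/7)
6. 2108.48ms @ 46/7 + 91.673ms (2/7)
7. 2200.153ms @ 48/7 + 91.673ms (2/7)
8. 2291.826ms @ 50/7 + 91.673ms (2/7)
9. 2383.499ms @ 52/7 + 91.673ms (2/7)
10. 2475.172ms @ 54/7 + 91.673ms (2/7)

note 9 onset = 52/7b = 2383.499ms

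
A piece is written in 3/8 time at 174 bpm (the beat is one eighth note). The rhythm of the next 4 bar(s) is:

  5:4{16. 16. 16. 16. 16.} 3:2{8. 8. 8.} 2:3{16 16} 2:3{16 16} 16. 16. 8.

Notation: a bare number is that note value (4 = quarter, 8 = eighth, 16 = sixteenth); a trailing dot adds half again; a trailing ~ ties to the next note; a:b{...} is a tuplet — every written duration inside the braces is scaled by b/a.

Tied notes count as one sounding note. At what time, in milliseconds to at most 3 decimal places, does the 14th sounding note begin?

note 14 onset = 39/4b = 3362.069ms

1. 0.0ms @ 0 + 206.897ms (3/5)
2. 206.897ms @ 3/5 + 206.897ms (3/5)
3. 413.793ms @ 6/5 + 206.897ms (3/5)
4. 620.69ms @ 9/5 + 206.897ms (3/5)
5. 827.586ms @ 12/5 + 206.897ms (3/5)
6. 1034.483ms @ 3 + 344.828ms (1)
7. 1379.31ms @ 4 + 344.828ms (1)
8. 1724.138ms @ 5 + 344.828ms (1)
9. 2068.966ms @ 6 + 258.621ms (3/4)
10. 2327.586ms @ 27/4 + 258.621ms (3/4)
11. 2586.207ms @ 15/2 + 258.621ms (3/4)
12. 2844.828ms @ 33/4 + 258.621ms (3/4)
13. 3103.448ms @ 9 + 258.621ms (3/4)
14. 3362.069ms @ 39/4 + 258.621ms (3/4)
15. 3620.69ms @ 21/2 + 517.241ms (3/2)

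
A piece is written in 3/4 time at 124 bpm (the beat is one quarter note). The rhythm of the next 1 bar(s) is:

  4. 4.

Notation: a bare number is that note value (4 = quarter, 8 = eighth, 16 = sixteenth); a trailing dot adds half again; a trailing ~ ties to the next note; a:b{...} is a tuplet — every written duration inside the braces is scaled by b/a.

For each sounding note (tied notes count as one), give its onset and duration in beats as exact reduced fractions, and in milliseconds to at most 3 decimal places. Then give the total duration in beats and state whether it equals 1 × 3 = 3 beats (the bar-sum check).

1) 0.0ms=0b +725.806ms=3/2b
2) 725.806ms=3/2b +725.806ms=3/2b
Σ=3b of 3 (124bpm 3/4) — PASS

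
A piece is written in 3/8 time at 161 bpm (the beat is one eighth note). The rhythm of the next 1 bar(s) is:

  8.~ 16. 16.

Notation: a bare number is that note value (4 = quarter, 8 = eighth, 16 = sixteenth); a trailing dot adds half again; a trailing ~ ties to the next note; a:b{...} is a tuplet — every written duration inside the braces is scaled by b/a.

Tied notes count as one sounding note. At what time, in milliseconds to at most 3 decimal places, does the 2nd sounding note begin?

1. 0.0ms @ 0 + 838.509ms (9/4)
2. 838.509ms @ 9/4 + 279.503ms (3/4)

note 2 onset = 9/4b = 838.509ms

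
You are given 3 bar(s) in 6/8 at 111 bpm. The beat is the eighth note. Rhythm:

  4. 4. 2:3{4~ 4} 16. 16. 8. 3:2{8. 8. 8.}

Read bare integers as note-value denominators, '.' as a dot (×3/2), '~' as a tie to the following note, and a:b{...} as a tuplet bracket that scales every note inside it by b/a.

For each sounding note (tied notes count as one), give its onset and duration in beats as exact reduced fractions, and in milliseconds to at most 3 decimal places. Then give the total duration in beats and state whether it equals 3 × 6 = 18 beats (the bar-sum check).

1) 0.0ms=0b +1621.622ms=3b
2) 1621.622ms=3b +1621.622ms=3b
3) 3243.243ms=6b +3243.243ms=6b
4) 6486.486ms=12b +405.405ms=3/4b
5) 6891.892ms=51/4b +405.405ms=3/4b
6) 7297.297ms=27/2b +810.811ms=3/2b
7) 8108.108ms=15b +540.541ms=1b
8) 8648.649ms=16b +540.541ms=1b
9) 9189.189ms=17b +540.541ms=1b
Σ=18b of 18 (111bpm 6/8) — PASS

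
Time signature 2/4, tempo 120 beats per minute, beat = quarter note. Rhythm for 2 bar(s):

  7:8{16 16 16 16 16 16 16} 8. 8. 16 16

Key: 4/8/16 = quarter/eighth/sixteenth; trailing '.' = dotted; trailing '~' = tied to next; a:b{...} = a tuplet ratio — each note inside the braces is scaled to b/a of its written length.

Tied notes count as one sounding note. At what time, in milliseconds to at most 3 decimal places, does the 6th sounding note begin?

1. 0.0ms @ 0 + 142.857ms (2/7)
2. 142.857ms @ 2/7 + 142.857ms (2/7)
3. 285.714ms @ 4/7 + 142.857ms (2/7)
4. 428.571ms @ 6/7 + 142.857ms (2/7)
5. 571.429ms @ 8/7 + 142.857ms (2/7)
6. 714.286ms @ 10/7 + 142.857ms (2/7)
7. 857.143ms @ 12/7 + 142.857ms (2/7)
8. 1000.0ms @ 2 + 375.0ms (3/4)
9. 1375.0ms @ 11/4 + 375.0ms (3/4)
10. 1750.0ms @ 7/2 + 125.0ms (1/4)
11. 1875.0ms @ 15/4 + 125.0ms (1/4)

note 6 onset = 10/7b = 714.286ms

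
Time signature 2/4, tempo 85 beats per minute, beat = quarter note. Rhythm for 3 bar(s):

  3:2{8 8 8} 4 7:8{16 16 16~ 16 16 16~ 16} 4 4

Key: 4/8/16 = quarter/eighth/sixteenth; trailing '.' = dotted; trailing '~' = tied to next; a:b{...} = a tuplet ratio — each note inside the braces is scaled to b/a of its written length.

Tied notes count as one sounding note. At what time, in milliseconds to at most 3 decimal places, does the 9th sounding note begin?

note 9 onset = 24/7b = 2420.168ms

1. 0.0ms @ 0 + 235.294ms (1/3)
2. 235.294ms @ 1/3 + 235.294ms (1/3)
3. 470.588ms @ 2/3 + 235.294ms (1/3)
4. 705.882ms @ 1 + 705.882ms (1)
5. 1411.765ms @ 2 + 201.681ms (2/7)
6. 1613.445ms @ 16/7 + 201.681ms (2/7)
7. 1815.126ms @ 18/7 + 403.361ms (4/7)
8. 2218.487ms @ 22/7 + 201.681ms (2/7)
9. 2420.168ms @ 24/7 + 403.361ms (4/7)
10. 2823.529ms @ 4 + 705.882ms (1)
11. 3529.412ms @ 5 + 705.882ms (1)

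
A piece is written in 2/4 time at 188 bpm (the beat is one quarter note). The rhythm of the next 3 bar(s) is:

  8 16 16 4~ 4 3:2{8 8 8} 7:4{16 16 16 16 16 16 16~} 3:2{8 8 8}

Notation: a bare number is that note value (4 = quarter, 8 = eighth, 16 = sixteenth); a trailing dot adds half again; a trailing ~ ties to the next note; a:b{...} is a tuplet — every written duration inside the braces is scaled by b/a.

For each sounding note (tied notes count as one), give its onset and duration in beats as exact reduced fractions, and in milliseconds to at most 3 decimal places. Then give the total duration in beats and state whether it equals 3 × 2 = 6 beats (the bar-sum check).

1) 0.0ms=0b +159.574ms=1/2b
2) 159.574ms=1/2b +79.787ms=1/4b
3) 239.362ms=3/4b +79.787ms=1/4b
4) 319.149ms=1b +638.298ms=2b
5) 957.447ms=3b +106.383ms=1/3b
6) 1063.83ms=10/3b +106.383ms=1/3b
7) 1170.213ms=11/3b +106.383ms=1/3b
8) 1276.596ms=4b +45.593ms=1/7b
9) 1322.188ms=29/7b +45.593ms=1/7b
10) 1367.781ms=30/7b +45.593ms=1/7b
11) 1413.374ms=31/7b +45.593ms=1/7b
12) 1458.967ms=32/7b +45.593ms=1/7b
13) 1504.559ms=33/7b +45.593ms=1/7b
14) 1550.152ms=34/7b +151.976ms=10/21b
15) 1702.128ms=16/3b +106.383ms=1/3b
16) 1808.511ms=17/3b +106.383ms=1/3b
Σ=6b of 6 (188bpm 2/4) — PASS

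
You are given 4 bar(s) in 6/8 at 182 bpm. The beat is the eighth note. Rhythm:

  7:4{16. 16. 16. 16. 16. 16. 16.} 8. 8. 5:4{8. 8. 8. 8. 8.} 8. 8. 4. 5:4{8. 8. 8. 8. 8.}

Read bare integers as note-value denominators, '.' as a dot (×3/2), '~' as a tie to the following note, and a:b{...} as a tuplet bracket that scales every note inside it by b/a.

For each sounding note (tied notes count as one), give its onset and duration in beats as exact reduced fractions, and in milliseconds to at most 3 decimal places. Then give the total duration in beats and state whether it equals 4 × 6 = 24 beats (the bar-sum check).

1) 0.0ms=0b +141.287ms=3/7b
2) 141.287ms=3/7b +141.287ms=3/7b
3) 282.575ms=6/7b +141.287ms=3/7b
4) 423.862ms=9/7b +141.287ms=3/7b
5) 565.149ms=12/7b +141.287ms=3/7b
6) 706.436ms=15/7b +141.287ms=3/7b
7) 847.724ms=18/7b +141.287ms=3/7b
8) 989.011ms=3b +494.505ms=3/2b
9) 1483.516ms=9/2b +494.505ms=3/2b
10) 1978.022ms=6b +395.604ms=6/5b
11) 2373.626ms=36/5b +395.604ms=6/5b
12) 2769.231ms=42/5b +395.604ms=6/5b
13) 3164.835ms=48/5b +395.604ms=6/5b
14) 3560.44ms=54/5b +395.604ms=6/5b
15) 3956.044ms=12b +494.505ms=3/2b
16) 4450.549ms=27/2b +494.505ms=3/2b
17) 4945.055ms=15b +989.011ms=3b
18) 5934.066ms=18b +395.604ms=6/5b
19) 6329.67ms=96/5b +395.604ms=6/5b
20) 6725.275ms=102/5b +395.604ms=6/5b
21) 7120.879ms=108/5b +395.604ms=6/5b
22) 7516.484ms=114/5b +395.604ms=6/5b
Σ=24b of 24 (182bpm 6/8) — PASS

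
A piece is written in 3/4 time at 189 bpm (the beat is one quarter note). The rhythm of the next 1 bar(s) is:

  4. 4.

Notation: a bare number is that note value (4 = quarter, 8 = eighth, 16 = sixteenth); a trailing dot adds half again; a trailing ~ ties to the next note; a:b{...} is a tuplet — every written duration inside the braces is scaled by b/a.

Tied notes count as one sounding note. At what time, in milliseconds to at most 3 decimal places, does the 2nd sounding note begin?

note 2 onset = 3/2b = 476.19ms

1. 0.0ms @ 0 + 476.19ms (3/2)
2. 476.19ms @ 3/2 + 476.19ms (3/2)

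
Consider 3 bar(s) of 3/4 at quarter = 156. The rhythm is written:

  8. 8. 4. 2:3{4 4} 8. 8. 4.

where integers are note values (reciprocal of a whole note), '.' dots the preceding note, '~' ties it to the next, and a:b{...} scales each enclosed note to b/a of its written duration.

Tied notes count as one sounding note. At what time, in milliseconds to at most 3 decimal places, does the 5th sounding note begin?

1. 0.0ms @ 0 + 288.462ms (3/4)
2. 288.462ms @ 3/4 + 288.462ms (3/4)
3. 576.923ms @ 3/2 + 576.923ms (3/2)
4. 1153.846ms @ 3 + 576.923ms (3/2)
5. 1730.769ms @ 9/2 + 576.923ms (3/2)
6. 2307.692ms @ 6 + 288.462ms (3/4)
7. 2596.154ms @ 27/4 + 288.462ms (3/4)
8. 2884.615ms @ 15/2 + 576.923ms (3/2)

note 5 onset = 9/2b = 1730.769ms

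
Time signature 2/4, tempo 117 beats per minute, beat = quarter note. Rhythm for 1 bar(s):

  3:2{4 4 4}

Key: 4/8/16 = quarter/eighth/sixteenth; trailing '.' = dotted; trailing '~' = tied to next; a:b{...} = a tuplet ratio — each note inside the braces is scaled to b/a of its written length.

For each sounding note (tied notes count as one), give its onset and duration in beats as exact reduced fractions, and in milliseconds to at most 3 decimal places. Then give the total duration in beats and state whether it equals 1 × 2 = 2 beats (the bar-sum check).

1) 0.0ms=0b +341.88ms=2/3b
2) 341.88ms=2/3b +341.88ms=2/3b
3) 683.761ms=4/3b +341.88ms=2/3b
Σ=2b of 2 (117bpm 2/4) — PASS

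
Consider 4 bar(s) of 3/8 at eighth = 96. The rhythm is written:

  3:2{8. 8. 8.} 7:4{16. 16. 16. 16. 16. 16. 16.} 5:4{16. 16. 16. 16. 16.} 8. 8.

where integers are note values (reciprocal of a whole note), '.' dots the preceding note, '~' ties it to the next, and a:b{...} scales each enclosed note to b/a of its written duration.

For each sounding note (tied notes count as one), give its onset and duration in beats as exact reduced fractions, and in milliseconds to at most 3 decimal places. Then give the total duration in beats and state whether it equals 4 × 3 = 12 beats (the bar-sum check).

1) 0.0ms=0b +625.0ms=1b
2) 625.0ms=1b +625.0ms=1b
3) 1250.0ms=2b +625.0ms=1b
4) 1875.0ms=3b +267.857ms=3/7b
5) 2142.857ms=24/7b +267.857ms=3/7b
6) 2410.714ms=27/7b +267.857ms=3/7b
7) 2678.571ms=30/7b +267.857ms=3/7b
8) 2946.429ms=33/7b +267.857ms=3/7b
9) 3214.286ms=36/7b +267.857ms=3/7b
10) 3482.143ms=39/7b +267.857ms=3/7b
11) 3750.0ms=6b +375.0ms=3/5b
12) 4125.0ms=33/5b +375.0ms=3/5b
13) 4500.0ms=36/5b +375.0ms=3/5b
14) 4875.0ms=39/5b +375.0ms=3/5b
15) 5250.0ms=42/5b +375.0ms=3/5b
16) 5625.0ms=9b +937.5ms=3/2b
17) 6562.5ms=21/2b +937.5ms=3/2b
Σ=12b of 12 (96bpm 3/8) — PASS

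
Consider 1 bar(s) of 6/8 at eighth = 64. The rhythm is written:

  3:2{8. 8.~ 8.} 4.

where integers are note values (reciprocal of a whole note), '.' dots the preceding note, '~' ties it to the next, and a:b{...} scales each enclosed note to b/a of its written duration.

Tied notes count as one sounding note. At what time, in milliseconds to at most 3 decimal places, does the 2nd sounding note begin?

note 2 onset = 1b = 937.5ms

1. 0.0ms @ 0 + 937.5ms (1)
2. 937.5ms @ 1 + 1875.0ms (2)
3. 2812.5ms @ 3 + 2812.5ms (3)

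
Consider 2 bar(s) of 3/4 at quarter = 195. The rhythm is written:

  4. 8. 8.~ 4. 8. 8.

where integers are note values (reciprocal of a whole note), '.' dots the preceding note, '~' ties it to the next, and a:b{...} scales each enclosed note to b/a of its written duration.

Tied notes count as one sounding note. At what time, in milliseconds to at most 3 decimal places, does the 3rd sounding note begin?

1. 0.0ms @ 0 + 461.538ms (3/2)
2. 461.538ms @ 3/2 + 230.769ms (3/4)
3. 692.308ms @ 9/4 + 692.308ms (9/4)
4. 1384.615ms @ 9/2 + 230.769ms (3/4)
5. 1615.385ms @ 21/4 + 230.769ms (3/4)

note 3 onset = 9/4b = 692.308ms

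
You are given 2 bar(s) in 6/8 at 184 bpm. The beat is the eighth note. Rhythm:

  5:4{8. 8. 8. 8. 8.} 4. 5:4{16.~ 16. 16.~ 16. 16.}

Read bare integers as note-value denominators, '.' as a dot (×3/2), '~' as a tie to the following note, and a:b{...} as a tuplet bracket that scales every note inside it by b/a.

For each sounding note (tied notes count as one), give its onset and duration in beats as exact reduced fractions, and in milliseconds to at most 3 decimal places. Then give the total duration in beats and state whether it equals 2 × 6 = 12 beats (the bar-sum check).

1) 0.0ms=0b +391.304ms=6/5b
2) 391.304ms=6/5b +391.304ms=6/5b
3) 782.609ms=12/5b +391.304ms=6/5b
4) 1173.913ms=18/5b +391.304ms=6/5b
5) 1565.217ms=24/5b +391.304ms=6/5b
6) 1956.522ms=6b +978.261ms=3b
7) 2934.783ms=9b +391.304ms=6/5b
8) 3326.087ms=51/5b +391.304ms=6/5b
9) 3717.391ms=57/5b +195.652ms=3/5b
Σ=12b of 12 (184bpm 6/8) — PASS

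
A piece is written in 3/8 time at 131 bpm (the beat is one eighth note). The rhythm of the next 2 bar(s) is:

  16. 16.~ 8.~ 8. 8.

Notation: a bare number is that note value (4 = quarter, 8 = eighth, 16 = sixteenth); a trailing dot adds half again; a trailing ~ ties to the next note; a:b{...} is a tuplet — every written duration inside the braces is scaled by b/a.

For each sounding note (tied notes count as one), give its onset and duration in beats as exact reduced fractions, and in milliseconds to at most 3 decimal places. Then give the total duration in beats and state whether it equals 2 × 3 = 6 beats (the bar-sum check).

1) 0.0ms=0b +343.511ms=3/4b
2) 343.511ms=3/4b +1717.557ms=15/4b
3) 2061.069ms=9/2b +687.023ms=3/2b
Σ=6b of 6 (131bpm 3/8) — PASS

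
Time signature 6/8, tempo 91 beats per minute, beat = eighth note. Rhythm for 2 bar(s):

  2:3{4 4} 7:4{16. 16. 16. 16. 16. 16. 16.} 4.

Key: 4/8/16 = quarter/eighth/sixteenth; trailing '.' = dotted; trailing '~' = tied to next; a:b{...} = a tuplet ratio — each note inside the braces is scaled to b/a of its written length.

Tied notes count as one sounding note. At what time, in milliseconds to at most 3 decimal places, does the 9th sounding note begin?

note 9 onset = 60/7b = 5651.491ms

1. 0.0ms @ 0 + 1978.022ms (3)
2. 1978.022ms @ 3 + 1978.022ms (3)
3. 3956.044ms @ 6 + 282.575ms (3/7)
4. 4238.619ms @ 45/7 + 282.575ms (3/7)
5. 4521.193ms @ 48/7 + 282.575ms (3/7)
6. 4803.768ms @ 51/7 + 282.575ms (3/7)
7. 5086.342ms @ 54/7 + 282.575ms (3/7)
8. 5368.917ms @ 57/7 + 282.575ms (3/7)
9. 5651.491ms @ 60/7 + 282.575ms (3/7)
10. 5934.066ms @ 9 + 1978.022ms (3)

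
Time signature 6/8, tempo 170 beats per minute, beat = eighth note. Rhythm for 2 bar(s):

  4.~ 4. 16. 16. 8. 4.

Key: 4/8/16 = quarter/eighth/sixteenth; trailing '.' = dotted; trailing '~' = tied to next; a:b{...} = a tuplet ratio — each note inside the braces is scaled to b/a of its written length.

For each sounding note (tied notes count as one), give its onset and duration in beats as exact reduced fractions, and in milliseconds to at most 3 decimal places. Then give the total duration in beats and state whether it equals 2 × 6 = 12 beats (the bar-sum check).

1) 0.0ms=0b +2117.647ms=6b
2) 2117.647ms=6b +264.706ms=3/4b
3) 2382.353ms=27/4b +264.706ms=3/4b
4) 2647.059ms=15/2b +529.412ms=3/2b
5) 3176.471ms=9b +1058.824ms=3b
Σ=12b of 12 (170bpm 6/8) — PASS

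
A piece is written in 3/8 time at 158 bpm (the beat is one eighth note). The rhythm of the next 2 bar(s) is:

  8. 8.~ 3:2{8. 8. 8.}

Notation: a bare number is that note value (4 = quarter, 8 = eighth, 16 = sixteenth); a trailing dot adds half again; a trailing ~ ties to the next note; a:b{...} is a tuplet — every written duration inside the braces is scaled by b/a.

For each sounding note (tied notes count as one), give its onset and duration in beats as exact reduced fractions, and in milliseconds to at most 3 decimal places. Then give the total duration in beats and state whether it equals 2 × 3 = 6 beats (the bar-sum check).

1) 0.0ms=0b +569.62ms=3/2b
2) 569.62ms=3/2b +949.367ms=5/2b
3) 1518.987ms=4b +379.747ms=1b
4) 1898.734ms=5b +379.747ms=1b
Σ=6b of 6 (158bpm 3/8) — PASS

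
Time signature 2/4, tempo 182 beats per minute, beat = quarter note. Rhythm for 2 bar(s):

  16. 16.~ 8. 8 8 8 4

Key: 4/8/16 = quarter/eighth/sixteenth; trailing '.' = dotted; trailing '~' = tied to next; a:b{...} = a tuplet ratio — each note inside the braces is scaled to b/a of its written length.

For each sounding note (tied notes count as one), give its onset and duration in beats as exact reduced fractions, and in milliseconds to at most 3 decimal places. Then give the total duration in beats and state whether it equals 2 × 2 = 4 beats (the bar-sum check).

1) 0.0ms=0b +123.626ms=3/8b
2) 123.626ms=3/8b +370.879ms=9/8b
3) 494.505ms=3/2b +164.835ms=1/2b
4) 659.341ms=2b +164.835ms=1/2b
5) 824.176ms=5/2b +164.835ms=1/2b
6) 989.011ms=3b +329.67ms=1b
Σ=4b of 4 (182bpm 2/4) — PASS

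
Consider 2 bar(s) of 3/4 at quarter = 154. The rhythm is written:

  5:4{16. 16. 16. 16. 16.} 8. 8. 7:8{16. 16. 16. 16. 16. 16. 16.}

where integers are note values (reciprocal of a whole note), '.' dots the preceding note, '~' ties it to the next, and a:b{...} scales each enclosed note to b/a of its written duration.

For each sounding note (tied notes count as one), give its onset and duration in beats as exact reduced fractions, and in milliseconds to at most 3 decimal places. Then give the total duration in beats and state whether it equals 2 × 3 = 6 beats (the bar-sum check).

1) 0.0ms=0b +116.883ms=3/10b
2) 116.883ms=3/10b +116.883ms=3/10b
3) 233.766ms=3/5b +116.883ms=3/10b
4) 350.649ms=9/10b +116.883ms=3/10b
5) 467.532ms=6/5b +116.883ms=3/10b
6) 584.416ms=3/2b +292.208ms=3/4b
7) 876.623ms=9/4b +292.208ms=3/4b
8) 1168.831ms=3b +166.976ms=3/7b
9) 1335.807ms=24/7b +166.976ms=3/7b
10) 1502.783ms=27/7b +166.976ms=3/7b
11) 1669.759ms=30/7b +166.976ms=3/7b
12) 1836.735ms=33/7b +166.976ms=3/7b
13) 2003.711ms=36/7b +166.976ms=3/7b
14) 2170.686ms=39/7b +166.976ms=3/7b
Σ=6b of 6 (154bpm 3/4) — PASS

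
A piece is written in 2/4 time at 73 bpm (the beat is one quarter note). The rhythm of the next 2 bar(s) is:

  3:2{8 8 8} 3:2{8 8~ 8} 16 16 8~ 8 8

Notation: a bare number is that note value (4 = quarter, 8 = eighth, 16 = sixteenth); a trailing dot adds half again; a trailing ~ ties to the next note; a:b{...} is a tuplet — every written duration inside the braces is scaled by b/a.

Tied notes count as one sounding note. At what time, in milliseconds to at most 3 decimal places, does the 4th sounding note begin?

note 4 onset = 1b = 821.918ms

1. 0.0ms @ 0 + 273.973ms (1/3)
2. 273.973ms @ 1/3 + 273.973ms (1/3)
3. 547.945ms @ 2/3 + 273.973ms (1/3)
4. 821.918ms @ 1 + 273.973ms (1/3)
5. 1095.89ms @ 4/3 + 547.945ms (2/3)
6. 1643.836ms @ 2 + 205.479ms (1/4)
7. 1849.315ms @ 9/4 + 205.479ms (1/4)
8. 2054.795ms @ 5/2 + 821.918ms (1)
9. 2876.712ms @ 7/2 + 410.959ms (1/2)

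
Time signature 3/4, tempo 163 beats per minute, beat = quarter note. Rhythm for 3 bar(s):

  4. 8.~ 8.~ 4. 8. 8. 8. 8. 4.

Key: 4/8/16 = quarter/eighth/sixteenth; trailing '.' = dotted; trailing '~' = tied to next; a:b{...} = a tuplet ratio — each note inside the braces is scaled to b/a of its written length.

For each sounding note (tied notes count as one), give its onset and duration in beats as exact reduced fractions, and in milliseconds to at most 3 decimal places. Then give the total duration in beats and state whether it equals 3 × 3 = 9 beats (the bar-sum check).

1) 0.0ms=0b +552.147ms=3/2b
2) 552.147ms=3/2b +1104.294ms=3b
3) 1656.442ms=9/2b +276.074ms=3/4b
4) 1932.515ms=21/4b +276.074ms=3/4b
5) 2208.589ms=6b +276.074ms=3/4b
6) 2484.663ms=27/4b +276.074ms=3/4b
7) 2760.736ms=15/2b +552.147ms=3/2b
Σ=9b of 9 (163bpm 3/4) — PASS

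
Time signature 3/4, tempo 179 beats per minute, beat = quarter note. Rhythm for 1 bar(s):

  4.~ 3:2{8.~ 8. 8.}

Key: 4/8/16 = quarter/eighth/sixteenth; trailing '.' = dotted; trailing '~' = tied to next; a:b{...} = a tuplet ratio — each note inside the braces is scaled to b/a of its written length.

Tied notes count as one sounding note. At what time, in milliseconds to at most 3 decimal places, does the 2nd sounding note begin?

note 2 onset = 5/2b = 837.989ms

1. 0.0ms @ 0 + 837.989ms (5/2)
2. 837.989ms @ 5/2 + 167.598ms (1/2)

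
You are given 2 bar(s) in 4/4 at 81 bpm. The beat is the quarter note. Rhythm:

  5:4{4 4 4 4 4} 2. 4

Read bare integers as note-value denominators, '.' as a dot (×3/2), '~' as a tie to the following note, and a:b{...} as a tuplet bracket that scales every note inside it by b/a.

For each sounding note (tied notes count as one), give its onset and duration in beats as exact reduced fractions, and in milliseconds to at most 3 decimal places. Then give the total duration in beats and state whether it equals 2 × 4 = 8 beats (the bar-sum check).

1) 0.0ms=0b +592.593ms=4/5b
2) 592.593ms=4/5b +592.593ms=4/5b
3) 1185.185ms=8/5b +592.593ms=4/5b
4) 1777.778ms=12/5b +592.593ms=4/5b
5) 2370.37ms=16/5b +592.593ms=4/5b
6) 2962.963ms=4b +2222.222ms=3b
7) 5185.185ms=7b +740.741ms=1b
Σ=8b of 8 (81bpm 4/4) — PASS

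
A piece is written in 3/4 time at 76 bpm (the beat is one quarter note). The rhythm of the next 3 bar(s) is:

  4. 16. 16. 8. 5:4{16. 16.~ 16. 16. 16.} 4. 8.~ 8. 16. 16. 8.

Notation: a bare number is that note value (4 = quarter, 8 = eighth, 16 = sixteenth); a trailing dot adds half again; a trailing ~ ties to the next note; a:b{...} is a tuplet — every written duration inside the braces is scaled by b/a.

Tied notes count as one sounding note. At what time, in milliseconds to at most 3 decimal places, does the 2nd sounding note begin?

note 2 onset = 3/2b = 1184.211ms

1. 0.0ms @ 0 + 1184.211ms (3/2)
2. 1184.211ms @ 3/2 + 296.053ms (3/8)
3. 1480.263ms @ 15/8 + 296.053ms (3/8)
4. 1776.316ms @ 9/4 + 592.105ms (3/4)
5. 2368.421ms @ 3 + 236.842ms (3/10)
6. 2605.263ms @ 33/10 + 473.684ms (3/5)
7. 3078.947ms @ 39/10 + 236.842ms (3/10)
8. 3315.789ms @ 21/5 + 236.842ms (3/10)
9. 3552.632ms @ 9/2 + 1184.211ms (3/2)
10. 4736.842ms @ 6 + 1184.211ms (3/2)
11. 5921.053ms @ 15/2 + 296.053ms (3/8)
12. 6217.105ms @ 63/8 + 296.053ms (3/8)
13. 6513.158ms @ 33/4 + 592.105ms (3/4)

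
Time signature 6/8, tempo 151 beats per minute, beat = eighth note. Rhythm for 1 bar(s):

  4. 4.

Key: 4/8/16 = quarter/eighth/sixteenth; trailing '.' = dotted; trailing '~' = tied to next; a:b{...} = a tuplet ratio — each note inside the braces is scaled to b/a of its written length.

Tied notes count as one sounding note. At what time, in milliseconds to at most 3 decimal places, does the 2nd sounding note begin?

note 2 onset = 3b = 1192.053ms

1. 0.0ms @ 0 + 1192.053ms (3)
2. 1192.053ms @ 3 + 1192.053ms (3)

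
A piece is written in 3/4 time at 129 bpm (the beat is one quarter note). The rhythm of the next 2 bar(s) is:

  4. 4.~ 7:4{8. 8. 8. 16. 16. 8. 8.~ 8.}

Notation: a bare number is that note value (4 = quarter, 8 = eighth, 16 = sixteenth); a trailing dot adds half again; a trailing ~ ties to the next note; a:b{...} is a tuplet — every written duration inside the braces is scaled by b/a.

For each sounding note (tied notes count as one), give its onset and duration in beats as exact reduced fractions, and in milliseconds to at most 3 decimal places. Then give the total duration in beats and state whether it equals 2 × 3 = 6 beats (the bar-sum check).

1) 0.0ms=0b +697.674ms=3/2b
2) 697.674ms=3/2b +897.01ms=27/14b
3) 1594.684ms=24/7b +199.336ms=3/7b
4) 1794.02ms=27/7b +199.336ms=3/7b
5) 1993.355ms=30/7b +99.668ms=3/14b
6) 2093.023ms=9/2b +99.668ms=3/14b
7) 2192.691ms=33/7b +199.336ms=3/7b
8) 2392.027ms=36/7b +398.671ms=6/7b
Σ=6b of 6 (129bpm 3/4) — PASS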